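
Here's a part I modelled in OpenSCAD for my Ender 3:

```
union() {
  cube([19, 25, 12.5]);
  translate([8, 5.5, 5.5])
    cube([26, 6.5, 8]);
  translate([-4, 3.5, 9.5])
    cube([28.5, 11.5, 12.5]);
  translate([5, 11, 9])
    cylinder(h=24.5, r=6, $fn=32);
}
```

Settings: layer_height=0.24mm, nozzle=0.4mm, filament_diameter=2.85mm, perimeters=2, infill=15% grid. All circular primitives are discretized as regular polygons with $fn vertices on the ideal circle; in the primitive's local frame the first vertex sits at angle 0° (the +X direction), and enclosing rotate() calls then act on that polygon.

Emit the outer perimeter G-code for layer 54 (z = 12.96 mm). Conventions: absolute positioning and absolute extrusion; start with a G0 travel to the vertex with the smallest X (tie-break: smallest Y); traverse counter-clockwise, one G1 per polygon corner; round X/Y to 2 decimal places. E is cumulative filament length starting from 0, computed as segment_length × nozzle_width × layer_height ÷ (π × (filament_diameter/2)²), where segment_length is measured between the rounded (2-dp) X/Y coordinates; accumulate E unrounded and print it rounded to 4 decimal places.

G0 X-4.00 Y3.50 Z12.96
G1 X24.50 Y3.50 E0.4289
G1 X24.50 Y5.50 E0.4590
G1 X34.00 Y5.50 E0.6019
G1 X34.00 Y12.00 E0.6998
G1 X24.50 Y12.00 E0.8427
G1 X24.50 Y15.00 E0.8879
G1 X9.44 Y15.00 E1.1145
G1 X9.24 Y15.24 E1.1192
G1 X8.33 Y15.99 E1.1369
G1 X7.30 Y16.54 E1.1545
G1 X6.17 Y16.88 E1.1723
G1 X5.00 Y17.00 E1.1900
G1 X3.83 Y16.88 E1.2077
G1 X2.70 Y16.54 E1.2254
G1 X1.67 Y15.99 E1.2430
G1 X0.76 Y15.24 E1.2607
G1 X0.56 Y15.00 E1.2654
G1 X-4.00 Y15.00 E1.3341
G1 X-4.00 Y3.50 E1.5071

At z = 12.96 mm: the cube does not reach this height (z outside [0, 12.5]); the cube at (8, 5.5) (footprint 26×6.5) is included at this height; the cube at (-4, 3.5) is present — its section is the full 28.5×11.5 rectangle; the r=6 cylinder at (5, 11) gives a regular 32-gon of circumradius 6 (constant along its height); Combining (union): the regions partially overlap (shared area 207.42 mm²), so overlapping operands fuse into one piece — 1 connected region. The outline is a single polygon with 19 vertices. Extrusion per mm of travel: 0.4 × 0.24 / (π × 1.425²) = 0.015048. Accumulating E over each segment gives final E = 1.5071.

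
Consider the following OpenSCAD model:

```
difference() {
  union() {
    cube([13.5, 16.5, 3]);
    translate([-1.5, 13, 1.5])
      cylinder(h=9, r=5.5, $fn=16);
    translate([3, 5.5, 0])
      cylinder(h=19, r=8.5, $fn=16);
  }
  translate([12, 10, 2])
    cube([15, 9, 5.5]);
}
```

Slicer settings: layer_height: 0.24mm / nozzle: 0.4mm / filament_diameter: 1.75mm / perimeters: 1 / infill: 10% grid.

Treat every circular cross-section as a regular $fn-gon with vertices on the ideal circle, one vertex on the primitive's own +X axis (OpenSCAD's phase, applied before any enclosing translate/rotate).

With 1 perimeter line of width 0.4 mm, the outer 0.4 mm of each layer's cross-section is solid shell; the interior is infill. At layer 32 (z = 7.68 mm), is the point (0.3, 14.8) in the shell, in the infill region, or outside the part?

At z = 7.68 mm: the cube does not reach this height (z outside [0, 3]); the r=5.5 cylinder at (-1.5, 13) gives a regular 16-gon of circumradius 5.5 (constant along its height); the r=8.5 cylinder at (3, 5.5) gives a regular 16-gon of circumradius 8.5 (constant along its height); Combining (union): the regions partially overlap (shared area 36.29 mm²), so overlapping operands fuse into one piece — 1 connected region; the cube at (12, 10) does not reach this height (z outside [2, 7.5]); Subtracting the remaining from the first: none of the subtracted shapes is present at this height, so the result so far is unchanged — 1 connected region. Overall, the cross-section is a single solid region. The nearest boundary edge runs (0.60, 18.08)→(2.39, 16.89); distance from the point to it = 2.90 mm. The point is inside the cross-section and 2.90 mm from the nearest boundary — more than the 0.4 mm shell width (1 × 0.4), so it's in the infill interior.

infill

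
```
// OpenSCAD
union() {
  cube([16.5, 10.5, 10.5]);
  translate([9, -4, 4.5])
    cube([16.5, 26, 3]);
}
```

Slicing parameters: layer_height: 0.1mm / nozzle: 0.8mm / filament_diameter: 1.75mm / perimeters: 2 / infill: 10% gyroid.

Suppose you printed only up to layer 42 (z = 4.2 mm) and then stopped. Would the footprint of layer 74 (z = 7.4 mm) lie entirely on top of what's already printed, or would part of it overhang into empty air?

part overhangs

Compare the two slices. At z = 4.2: the 16.5×10.5 cube contributes its full rectangle (area 173.25 mm²); the cube at (9, -4) is not intersected at this z (z outside [4.5, 7.5]); Merging all regions: only the 16.5×10.5 cube is present, so the union is just that shape — area = 173.25 mm². At z = 7.4: the cube (footprint 16.5×10.5) is included at this height (area 173.25 mm²); the cube at (9, -4) is present — its section is the full 16.5×26 rectangle (area 429.00 mm²); Combining (union): the regions partially overlap — summed areas 602.25 mm² minus the doubly-counted overlap 78.75 mm² gives 523.50 mm² — area = 523.50 mm². Checking containment: at z = 7.4 the cross-section extends beyond the z = 4.2 cross-section by about 350.25 mm².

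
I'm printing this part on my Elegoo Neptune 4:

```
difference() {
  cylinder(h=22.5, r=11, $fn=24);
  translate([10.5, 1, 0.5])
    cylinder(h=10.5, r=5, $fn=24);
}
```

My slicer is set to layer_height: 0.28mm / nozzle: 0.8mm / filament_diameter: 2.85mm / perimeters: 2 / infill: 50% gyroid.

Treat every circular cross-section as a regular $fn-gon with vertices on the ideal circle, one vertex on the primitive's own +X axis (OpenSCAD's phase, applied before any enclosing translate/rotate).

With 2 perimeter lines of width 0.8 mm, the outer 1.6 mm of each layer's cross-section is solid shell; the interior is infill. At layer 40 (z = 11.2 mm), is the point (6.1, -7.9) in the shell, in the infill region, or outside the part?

At z = 11.2 mm: the r=11 cylinder contributes a regular 24-gon of circumradius 11; the cylinder at (10.5, 1) is absent (z outside [0.5, 11]); Taking the first minus the rest: none of the subtracted shapes is present at this height, so the r=11 cylinder is unchanged — 1 connected region. Overall, the cross-section is a single solid region. The nearest boundary edge runs (5.50, -9.53)→(7.78, -7.78); distance from the point to it = 0.92 mm. The point is inside the cross-section, 0.92 mm from the nearest boundary — within the 1.6 mm shell band (2 × 0.8).

shell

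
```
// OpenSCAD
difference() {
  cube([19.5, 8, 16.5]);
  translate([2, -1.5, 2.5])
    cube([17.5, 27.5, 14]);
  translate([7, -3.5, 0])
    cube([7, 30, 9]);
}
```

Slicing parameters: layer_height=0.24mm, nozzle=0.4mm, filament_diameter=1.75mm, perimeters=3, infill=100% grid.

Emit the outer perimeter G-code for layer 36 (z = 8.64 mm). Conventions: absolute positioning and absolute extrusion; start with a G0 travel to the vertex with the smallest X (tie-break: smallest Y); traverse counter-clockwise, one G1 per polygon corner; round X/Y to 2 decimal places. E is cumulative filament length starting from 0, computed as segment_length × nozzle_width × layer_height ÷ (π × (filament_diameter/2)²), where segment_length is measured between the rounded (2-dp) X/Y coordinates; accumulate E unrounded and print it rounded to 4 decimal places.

At z = 8.64 mm: the cube (footprint 19.5×8) is included at this height; the cube at (2, -1.5) is present — its section is the full 17.5×27.5 rectangle; the 7×30 cube at (7, -3.5) contributes its full rectangle; After the difference (first − rest): starting from the 19.5×8 cube, the 17.5×27.5 cube at (2, -1.5) partially overlaps it — only the 140.00 mm² overlap (of its 481.25 mm²) is removed, clipping the outline; the 7×30 cube at (7, -3.5) misses the remaining region (no effect) — 1 connected region. The outline is a single polygon with 4 vertices. Extrusion per mm of travel: 0.4 × 0.24 / (π × 0.875²) = 0.039912. Accumulating E over each segment gives final E = 0.7982.

G0 X0.00 Y0.00 Z8.64
G1 X2.00 Y0.00 E0.0798
G1 X2.00 Y8.00 E0.3991
G1 X0.00 Y8.00 E0.4789
G1 X0.00 Y0.00 E0.7982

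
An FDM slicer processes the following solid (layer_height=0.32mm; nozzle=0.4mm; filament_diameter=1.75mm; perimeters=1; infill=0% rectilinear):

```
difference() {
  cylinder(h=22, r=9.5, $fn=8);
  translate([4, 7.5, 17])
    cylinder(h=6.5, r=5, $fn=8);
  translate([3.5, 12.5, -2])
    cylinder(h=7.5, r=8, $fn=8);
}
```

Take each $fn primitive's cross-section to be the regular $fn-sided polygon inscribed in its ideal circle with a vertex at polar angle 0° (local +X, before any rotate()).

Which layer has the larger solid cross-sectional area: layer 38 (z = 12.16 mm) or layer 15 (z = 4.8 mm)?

Layer 38 (z = 12.16): the r=9.5 cylinder contributes a regular 8-gon of circumradius 9.5 (area = (8/2)·9.500²·sin(360°/8) = 255.27 mm²); the cylinder at (4, 7.5) is not intersected at this z (z outside [17, 23.5]); the cylinder at (3.5, 12.5) does not reach this height (z outside [-2, 5.5]); Subtracting the remaining from the first: none of the subtracted shapes is present at this height, so the r=9.5 cylinder is unchanged — area = 255.27 mm². So its area = 255.27 mm². Layer 15 (z = 4.8): the cylinder: section is a regular 8-gon, circumradius r=9.5 (area = (8/2)·9.500²·sin(360°/8) = 255.27 mm²); the cylinder at (4, 7.5) is absent (z outside [17, 23.5]); the r=8 cylinder at (3.5, 12.5) contributes a regular 8-gon of circumradius 8 (area = (8/2)·8.000²·sin(360°/8) = 181.02 mm²); After the difference (first − rest): starting from the r=9.5 cylinder (255.27 mm²), the r=8 cylinder at (3.5, 12.5) partially overlaps it — only the 25.98 mm² overlap (of its 181.02 mm²) is removed, clipping the outline — area = 229.29 mm². So its area = 229.29 mm². Layer 38 is larger (255.27 vs 229.29 mm²).

layer 38 (z = 12.16 mm)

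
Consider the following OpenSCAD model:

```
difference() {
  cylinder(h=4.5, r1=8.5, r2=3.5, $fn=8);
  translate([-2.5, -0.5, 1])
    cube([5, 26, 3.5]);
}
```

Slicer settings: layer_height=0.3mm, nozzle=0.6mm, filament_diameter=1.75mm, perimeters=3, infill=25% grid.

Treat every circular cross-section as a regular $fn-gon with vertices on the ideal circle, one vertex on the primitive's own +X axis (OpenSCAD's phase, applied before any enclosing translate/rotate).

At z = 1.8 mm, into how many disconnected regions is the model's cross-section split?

At z = 1.8 mm: the cone: at t=0.400 of its height the radius interpolates to r₁+(r₂−r₁)t = 6.500, giving a regular 8-gon of that circumradius; the cube at (-2.5, -0.5) is present — its section is the full 5×26 rectangle; After the difference (first − rest): starting from the cone, the 5×26 cube at (-2.5, -0.5) partially overlaps it — only the 32.41 mm² overlap (of its 130.00 mm²) is removed, clipping the outline — 1 connected region. The result has 1 disconnected region.

1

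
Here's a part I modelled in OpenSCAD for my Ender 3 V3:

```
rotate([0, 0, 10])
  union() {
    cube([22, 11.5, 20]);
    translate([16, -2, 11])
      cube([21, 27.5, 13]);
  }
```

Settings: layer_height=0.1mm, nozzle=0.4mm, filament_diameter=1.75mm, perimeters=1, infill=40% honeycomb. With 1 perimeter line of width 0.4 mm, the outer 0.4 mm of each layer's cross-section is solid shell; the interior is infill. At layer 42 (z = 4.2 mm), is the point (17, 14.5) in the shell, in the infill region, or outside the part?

shell

At z = 4.2 mm: the cube (footprint 22×11.5) is included at this height; the cube at (16, -2) is absent (z outside [11, 24]); Merging all regions: only the 22×11.5 cube is present, so the union is just that shape — 1 connected region; (rotated 10° about Z; rotation is an isometry so areas/perimeters/island counts are preserved). Overall, the cross-section is a single solid region. Undo the 10° rotation: the query point maps to (19.260, 11.328) in the un-rotated model frame. The nearest boundary edge runs (22.00, 11.50)→(0.00, 11.50); distance from the point to it = 0.17 mm. The point is inside the cross-section, 0.17 mm from the nearest boundary — within the 0.4 mm shell band (1 × 0.4).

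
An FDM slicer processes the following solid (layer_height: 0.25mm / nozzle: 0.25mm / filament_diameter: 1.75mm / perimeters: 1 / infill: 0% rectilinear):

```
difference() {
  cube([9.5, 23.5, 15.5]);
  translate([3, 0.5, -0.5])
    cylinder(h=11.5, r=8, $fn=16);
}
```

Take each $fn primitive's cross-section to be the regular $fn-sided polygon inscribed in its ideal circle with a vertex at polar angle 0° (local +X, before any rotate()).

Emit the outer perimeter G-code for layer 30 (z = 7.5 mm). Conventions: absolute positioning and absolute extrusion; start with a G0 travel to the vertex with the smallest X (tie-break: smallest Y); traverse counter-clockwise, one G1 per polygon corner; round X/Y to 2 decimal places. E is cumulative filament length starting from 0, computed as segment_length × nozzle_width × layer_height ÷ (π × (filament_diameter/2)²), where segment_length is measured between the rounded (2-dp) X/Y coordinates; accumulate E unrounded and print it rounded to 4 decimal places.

At z = 7.5 mm: the cube (footprint 9.5×23.5) is included at this height; the r=8 cylinder at (3, 0.5) contributes a regular 16-gon of circumradius 8; Subtracting the remaining from the first: starting from the 9.5×23.5 cube, the r=8 cylinder at (3, 0.5) partially overlaps it — only the 72.58 mm² overlap (of its 195.93 mm²) is removed, clipping the outline — 1 connected region. The outline is a single polygon with 7 vertices. Extrusion per mm of travel: 0.25 × 0.25 / (π × 0.875²) = 0.025984. Accumulating E over each segment gives final E = 1.4171.

G0 X0.00 Y7.90 Z7.50
G1 X3.00 Y8.50 E0.0795
G1 X6.06 Y7.89 E0.1606
G1 X8.66 Y6.16 E0.2417
G1 X9.50 Y4.89 E0.2813
G1 X9.50 Y23.50 E0.7649
G1 X0.00 Y23.50 E1.0117
G1 X0.00 Y7.90 E1.4171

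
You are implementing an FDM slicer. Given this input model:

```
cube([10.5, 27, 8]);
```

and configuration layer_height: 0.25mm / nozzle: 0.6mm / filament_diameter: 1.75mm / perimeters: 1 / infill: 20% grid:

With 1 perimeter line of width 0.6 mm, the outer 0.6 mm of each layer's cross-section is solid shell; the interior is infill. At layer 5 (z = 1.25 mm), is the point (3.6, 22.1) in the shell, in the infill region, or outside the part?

infill

At z = 1.25 mm: the cube (footprint 10.5×27) is included at this height. Overall, the cross-section is a single solid region. The nearest boundary edge runs (0.00, 27.00)→(0.00, 0.00); distance from the point to it = 3.60 mm. The point is inside the cross-section and 3.60 mm from the nearest boundary — more than the 0.6 mm shell width (1 × 0.6), so it's in the infill interior.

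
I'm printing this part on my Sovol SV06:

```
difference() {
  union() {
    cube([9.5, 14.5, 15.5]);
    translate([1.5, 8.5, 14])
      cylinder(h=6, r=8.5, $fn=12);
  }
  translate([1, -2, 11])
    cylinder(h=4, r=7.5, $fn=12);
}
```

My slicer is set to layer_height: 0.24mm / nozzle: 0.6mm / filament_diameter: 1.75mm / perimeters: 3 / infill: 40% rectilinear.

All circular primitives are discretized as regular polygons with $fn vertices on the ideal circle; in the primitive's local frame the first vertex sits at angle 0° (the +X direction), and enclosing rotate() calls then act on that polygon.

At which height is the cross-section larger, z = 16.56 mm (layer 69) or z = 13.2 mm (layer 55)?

layer 69 (z = 16.56 mm)

Layer 69 (z = 16.56): the cube does not reach this height (z outside [0, 15.5]); the cylinder at (1.5, 8.5): section is a regular 12-gon, circumradius r=8.5 (area = (12/2)·8.500²·sin(360°/12) = 216.75 mm²); Combining (union): only the r=8.5 cylinder at (1.5, 8.5) is present, so the union is just that shape — area = 216.75 mm²; the cylinder at (1, -2) is not intersected at this z (z outside [11, 15]); Taking the first minus the rest: none of the subtracted shapes is present at this height, so that combined region is unchanged — area = 216.75 mm². So its area = 216.75 mm². Layer 55 (z = 13.2): the cube is present — its section is the full 9.5×14.5 rectangle (area 137.75 mm²); the cylinder at (1.5, 8.5) is absent (z outside [14, 20]); Combining (union): only the 9.5×14.5 cube is present, so the union is just that shape — area = 137.75 mm²; the cylinder at (1, -2): section is a regular 12-gon, circumradius r=7.5 (area = (12/2)·7.500²·sin(360°/12) = 168.75 mm²); After the difference (first − rest): starting from the result so far (137.75 mm²), the r=7.5 cylinder at (1, -2) partially overlaps it — only the 33.09 mm² overlap (of its 168.75 mm²) is removed, clipping the outline — area = 104.66 mm². So its area = 104.66 mm². Layer 69 is larger (216.75 vs 104.66 mm²).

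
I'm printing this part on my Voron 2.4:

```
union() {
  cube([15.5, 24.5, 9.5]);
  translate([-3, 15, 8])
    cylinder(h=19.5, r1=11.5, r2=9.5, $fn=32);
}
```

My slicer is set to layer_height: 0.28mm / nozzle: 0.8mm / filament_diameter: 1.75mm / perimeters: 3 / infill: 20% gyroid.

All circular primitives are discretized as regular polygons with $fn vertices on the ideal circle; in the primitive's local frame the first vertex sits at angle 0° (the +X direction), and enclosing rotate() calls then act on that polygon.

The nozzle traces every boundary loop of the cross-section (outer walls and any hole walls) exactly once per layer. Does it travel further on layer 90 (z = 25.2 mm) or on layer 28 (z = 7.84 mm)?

Layer 90 (z = 25.2): the cube is not intersected at this z (z outside [0, 9.5]); the cone at (-3, 15) contributes a regular 32-gon of circumradius 9.736 (interpolated between r1=11.5 and r2=9.5 at t=0.882) (perimeter = 2·32·9.736·sin(180°/32) = 61.07 mm); Merging all regions: only the cone at (-3, 15) is present, so the union is just that shape — boundary = 61.07 mm. So its perimeter = 61.07 mm. Layer 28 (z = 7.84): the cube (footprint 15.5×24.5) is included at this height (perimeter 80.00 mm); the cone at (-3, 15) is absent (z outside [8, 27.5]); Merging all regions: only the 15.5×24.5 cube is present, so the union is just that shape — boundary = 80.00 mm. So its perimeter = 80.00 mm. Layer 28 is larger (80.00 vs 61.07 mm).

layer 28 (z = 7.84 mm)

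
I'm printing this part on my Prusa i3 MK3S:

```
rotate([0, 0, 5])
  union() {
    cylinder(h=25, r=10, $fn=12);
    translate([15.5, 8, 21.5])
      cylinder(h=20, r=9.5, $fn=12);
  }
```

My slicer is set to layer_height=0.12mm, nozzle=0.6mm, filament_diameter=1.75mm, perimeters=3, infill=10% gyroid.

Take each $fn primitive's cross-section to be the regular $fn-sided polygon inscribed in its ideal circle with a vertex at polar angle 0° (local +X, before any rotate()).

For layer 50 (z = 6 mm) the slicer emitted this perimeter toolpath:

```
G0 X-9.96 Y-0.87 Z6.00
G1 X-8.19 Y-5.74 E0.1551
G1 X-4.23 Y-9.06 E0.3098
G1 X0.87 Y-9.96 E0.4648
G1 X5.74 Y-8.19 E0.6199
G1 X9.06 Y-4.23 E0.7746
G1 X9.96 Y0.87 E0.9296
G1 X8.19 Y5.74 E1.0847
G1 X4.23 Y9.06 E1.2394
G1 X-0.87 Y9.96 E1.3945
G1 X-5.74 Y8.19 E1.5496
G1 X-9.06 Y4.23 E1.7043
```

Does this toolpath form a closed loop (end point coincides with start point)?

Start point (G0): (-9.96, -0.87). End point (last G1): the path does not return to the start — open.

no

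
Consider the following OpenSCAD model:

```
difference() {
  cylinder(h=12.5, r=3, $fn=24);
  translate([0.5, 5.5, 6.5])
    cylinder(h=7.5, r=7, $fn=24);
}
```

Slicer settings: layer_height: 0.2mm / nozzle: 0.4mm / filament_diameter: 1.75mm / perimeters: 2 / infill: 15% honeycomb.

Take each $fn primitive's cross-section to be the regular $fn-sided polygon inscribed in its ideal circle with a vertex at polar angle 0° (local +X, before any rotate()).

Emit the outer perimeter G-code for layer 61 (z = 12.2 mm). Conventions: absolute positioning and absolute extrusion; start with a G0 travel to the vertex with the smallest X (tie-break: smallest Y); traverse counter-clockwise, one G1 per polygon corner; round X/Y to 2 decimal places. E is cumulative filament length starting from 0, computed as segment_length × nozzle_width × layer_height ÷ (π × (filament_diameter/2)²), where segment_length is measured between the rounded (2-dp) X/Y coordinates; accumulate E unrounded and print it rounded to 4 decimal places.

G0 X-2.92 Y-0.59 Z12.20
G1 X-2.90 Y-0.78 E0.0064
G1 X-2.60 Y-1.50 E0.0323
G1 X-2.12 Y-2.12 E0.0584
G1 X-1.50 Y-2.60 E0.0845
G1 X-0.78 Y-2.90 E0.1104
G1 X0.00 Y-3.00 E0.1366
G1 X0.78 Y-2.90 E0.1627
G1 X1.50 Y-2.60 E0.1887
G1 X2.12 Y-2.12 E0.2147
G1 X2.60 Y-1.50 E0.2408
G1 X2.78 Y-1.07 E0.2563
G1 X2.31 Y-1.26 E0.2732
G1 X0.50 Y-1.50 E0.3339
G1 X-1.31 Y-1.26 E0.3946
G1 X-2.92 Y-0.59 E0.4526

At z = 12.2 mm: the r=3 cylinder gives a regular 24-gon of circumradius 3 (constant along its height); the r=7 cylinder at (0.5, 5.5) contributes a regular 24-gon of circumradius 7; Taking the first minus the rest: starting from the r=3 cylinder, the r=7 cylinder at (0.5, 5.5) partially overlaps it — only the 21.19 mm² overlap (of its 152.19 mm²) is removed, clipping the outline — 1 connected region. The outline is a single polygon with 15 vertices. Extrusion per mm of travel: 0.4 × 0.2 / (π × 0.875²) = 0.033260. Accumulating E over each segment gives final E = 0.4526.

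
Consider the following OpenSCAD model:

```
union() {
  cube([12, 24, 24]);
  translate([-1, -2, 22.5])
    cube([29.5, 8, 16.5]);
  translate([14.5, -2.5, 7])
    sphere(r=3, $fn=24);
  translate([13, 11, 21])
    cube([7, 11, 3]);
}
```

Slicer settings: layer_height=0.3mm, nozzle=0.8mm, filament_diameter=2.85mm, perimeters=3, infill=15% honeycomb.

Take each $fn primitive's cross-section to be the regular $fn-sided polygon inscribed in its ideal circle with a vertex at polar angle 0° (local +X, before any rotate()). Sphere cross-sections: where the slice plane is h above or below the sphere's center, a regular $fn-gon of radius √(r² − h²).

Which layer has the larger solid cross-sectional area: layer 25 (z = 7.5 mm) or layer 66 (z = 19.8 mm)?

layer 25 (z = 7.5 mm)

Layer 25 (z = 7.5): the cube is present — its section is the full 12×24 rectangle (area 288.00 mm²); the cube at (-1, -2) is absent (z outside [22.5, 39]); the r=3 sphere at (14.5, -2.5) contributes a regular 24-gon of circumradius √(3²−0.5²) = 2.958 (area = (24/2)·2.958²·sin(360°/24) = 27.18 mm²); the cube at (13, 11) is absent (z outside [21, 24]); Combining (union): the 2 present regions are separate (no shared area or edge), so areas and boundary lengths simply add and each stays a separate island — area = 315.18 mm². So its area = 315.18 mm². Layer 66 (z = 19.8): the cube (footprint 12×24) is included at this height (area 288.00 mm²); the cube at (-1, -2) is not intersected at this z (z outside [22.5, 39]); the sphere at (14.5, -2.5) is not intersected at this z (|z−center|=12.800 > r=3); the cube at (13, 11) is absent (z outside [21, 24]); Taking the union: only the 12×24 cube is present, so the union is just that shape — area = 288.00 mm². So its area = 288.00 mm². Layer 25 is larger (315.18 vs 288.00 mm²).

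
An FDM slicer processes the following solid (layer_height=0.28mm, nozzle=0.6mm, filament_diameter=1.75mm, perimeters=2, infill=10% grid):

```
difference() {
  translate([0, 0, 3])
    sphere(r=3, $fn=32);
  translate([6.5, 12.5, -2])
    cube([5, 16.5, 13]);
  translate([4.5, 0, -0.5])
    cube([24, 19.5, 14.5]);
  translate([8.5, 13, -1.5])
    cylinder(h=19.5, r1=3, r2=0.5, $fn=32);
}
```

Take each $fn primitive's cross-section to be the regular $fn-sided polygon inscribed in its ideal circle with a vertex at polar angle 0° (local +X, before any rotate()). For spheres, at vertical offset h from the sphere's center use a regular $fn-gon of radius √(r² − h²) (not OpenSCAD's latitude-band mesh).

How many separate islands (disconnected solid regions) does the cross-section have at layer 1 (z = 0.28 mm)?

At z = 0.28 mm: the r=3 sphere slices to a regular 32-gon of circumradius 1.266 (√(r²−h²) with h=2.72 from center); the cube at (6.5, 12.5) is present — its section is the full 5×16.5 rectangle; the 24×19.5 cube at (4.5, 0) contributes its full rectangle; the cone at (8.5, 13) (r1=3→r2=0.5) has section circumradius 2.772 here — a regular 32-gon; Subtracting the remaining from the first: starting from the r=3 sphere, the 5×16.5 cube at (6.5, 12.5) misses the remaining region (no effect); the 24×19.5 cube at (4.5, 0) misses the remaining region (no effect); the cone at (8.5, 13) misses the remaining region (no effect) — 1 connected region. Overall, the cross-section is a single solid region. Island count = 1.

1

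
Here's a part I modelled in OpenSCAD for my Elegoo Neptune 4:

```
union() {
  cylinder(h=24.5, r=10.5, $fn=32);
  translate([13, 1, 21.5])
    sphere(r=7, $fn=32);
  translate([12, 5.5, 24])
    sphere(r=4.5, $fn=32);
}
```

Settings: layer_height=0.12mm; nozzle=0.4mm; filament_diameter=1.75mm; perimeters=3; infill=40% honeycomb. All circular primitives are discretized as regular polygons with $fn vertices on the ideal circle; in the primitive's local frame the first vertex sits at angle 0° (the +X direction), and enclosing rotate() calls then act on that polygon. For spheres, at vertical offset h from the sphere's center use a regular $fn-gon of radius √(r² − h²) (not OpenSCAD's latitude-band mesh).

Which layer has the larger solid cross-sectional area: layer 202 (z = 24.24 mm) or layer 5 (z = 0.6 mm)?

layer 202 (z = 24.24 mm)

Layer 202 (z = 24.24): the r=10.5 cylinder contributes a regular 32-gon of circumradius 10.5 (area = (32/2)·10.500²·sin(360°/32) = 344.14 mm²); the sphere at (13, 1): section is a regular 32-gon, circumradius = √(r²−h²) = √(7²−2.74²) = 6.441 (area = (32/2)·6.441²·sin(360°/32) = 129.52 mm²); the sphere at (12, 5.5): section is a regular 32-gon, circumradius = √(r²−h²) = √(4.5²−0.24²) = 4.494 (area = (32/2)·4.494²·sin(360°/32) = 63.03 mm²); Combining (union): the regions partially overlap — summed areas 536.69 mm² minus the doubly-counted overlap 71.28 mm² gives 465.40 mm² — area = 465.40 mm². So its area = 465.40 mm². Layer 5 (z = 0.6): the r=10.5 cylinder gives a regular 32-gon of circumradius 10.5 (constant along its height) (area = (32/2)·10.500²·sin(360°/32) = 344.14 mm²); the sphere at (13, 1) is absent (|z−center|=20.900 > r=7); the sphere at (12, 5.5) is absent (|z−center|=23.400 > r=4.5); Merging all regions: only the r=10.5 cylinder is present, so the union is just that shape — area = 344.14 mm². So its area = 344.14 mm². Layer 202 is larger (465.40 vs 344.14 mm²).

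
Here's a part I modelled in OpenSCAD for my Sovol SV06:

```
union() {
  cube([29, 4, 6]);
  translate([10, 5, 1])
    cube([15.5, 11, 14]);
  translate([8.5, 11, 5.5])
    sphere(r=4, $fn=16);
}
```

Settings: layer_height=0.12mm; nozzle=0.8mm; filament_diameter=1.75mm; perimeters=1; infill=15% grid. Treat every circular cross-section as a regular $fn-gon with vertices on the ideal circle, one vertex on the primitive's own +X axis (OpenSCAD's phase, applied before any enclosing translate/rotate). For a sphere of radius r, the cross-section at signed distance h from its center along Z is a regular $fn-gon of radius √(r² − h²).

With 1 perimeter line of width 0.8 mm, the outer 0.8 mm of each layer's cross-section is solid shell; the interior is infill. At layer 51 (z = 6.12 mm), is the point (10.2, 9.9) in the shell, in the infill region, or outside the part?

At z = 6.12 mm: the cube does not reach this height (z outside [0, 6]); the cube at (10, 5) is present — its section is the full 15.5×11 rectangle; the r=4 sphere at (8.5, 11) contributes a regular 16-gon of circumradius √(4²−0.62²) = 3.952; Taking the union: the regions partially overlap (shared area 12.50 mm²), so overlapping operands fuse into one piece — 1 connected region. Overall, the cross-section is a single solid region. The nearest boundary edge runs (10.00, 5.00)→(10.00, 7.35); distance from the point to it = 2.56 mm. The point is inside the cross-section and 2.56 mm from the nearest boundary — more than the 0.8 mm shell width (1 × 0.8), so it's in the infill interior.

infill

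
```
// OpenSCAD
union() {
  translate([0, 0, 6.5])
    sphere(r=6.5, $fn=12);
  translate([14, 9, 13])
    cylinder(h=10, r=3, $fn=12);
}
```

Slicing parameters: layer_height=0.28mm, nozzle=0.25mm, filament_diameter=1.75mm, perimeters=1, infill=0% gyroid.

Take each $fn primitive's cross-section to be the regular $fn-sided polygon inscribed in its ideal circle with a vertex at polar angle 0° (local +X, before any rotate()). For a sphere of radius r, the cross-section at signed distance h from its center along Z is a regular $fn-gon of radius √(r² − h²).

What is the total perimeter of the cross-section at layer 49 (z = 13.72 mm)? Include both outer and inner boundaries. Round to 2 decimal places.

18.63 mm

At z = 13.72 mm: the sphere does not reach this height (|z−center|=7.220 > r=6.5); the r=3 cylinder at (14, 9) contributes a regular 12-gon of circumradius 3 (perimeter = 2·12·3.000·sin(180°/12) = 18.63 mm); Merging all regions: only the r=3 cylinder at (14, 9) is present, so the union is just that shape — boundary = 18.63 mm. Overall, the cross-section is a single solid region. Total boundary length (outer) = 18.63 mm.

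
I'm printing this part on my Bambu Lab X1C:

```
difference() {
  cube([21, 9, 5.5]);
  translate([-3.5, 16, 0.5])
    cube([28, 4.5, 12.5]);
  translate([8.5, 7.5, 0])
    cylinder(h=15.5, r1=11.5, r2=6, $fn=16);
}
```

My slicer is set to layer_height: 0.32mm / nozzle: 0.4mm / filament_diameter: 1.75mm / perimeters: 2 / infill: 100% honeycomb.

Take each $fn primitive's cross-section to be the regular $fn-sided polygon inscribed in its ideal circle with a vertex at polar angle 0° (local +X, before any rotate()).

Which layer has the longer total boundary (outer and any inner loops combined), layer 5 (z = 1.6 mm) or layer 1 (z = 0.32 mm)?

Layer 5 (z = 1.6): the cube is present — its section is the full 21×9 rectangle (perimeter 60.00 mm); the cube at (-3.5, 16) is present — its section is the full 28×4.5 rectangle (perimeter 65.00 mm); the cone at (8.5, 7.5): at t=0.103 of its height the radius interpolates to r₁+(r₂−r₁)t = 10.932, giving a regular 16-gon of that circumradius (perimeter = 2·16·10.932·sin(180°/16) = 68.25 mm); After the difference (first − rest): starting from the 21×9 cube, the 28×4.5 cube at (-3.5, 16) misses the remaining region (no effect); the cone at (8.5, 7.5) partially overlaps it — only the 166.21 mm² overlap (of its 365.89 mm²) is removed, clipping the outline — boundary = 27.91 mm. So its perimeter = 27.91 mm. Layer 1 (z = 0.32): the cube is present — its section is the full 21×9 rectangle (perimeter 60.00 mm); the cube at (-3.5, 16) does not reach this height (z outside [0.5, 13]); the cone at (8.5, 7.5): at t=0.021 of its height the radius interpolates to r₁+(r₂−r₁)t = 11.386, giving a regular 16-gon of that circumradius (perimeter = 2·16·11.386·sin(180°/16) = 71.08 mm); Subtracting the remaining from the first: starting from the 21×9 cube, the cone at (8.5, 7.5) partially overlaps it — only the 170.84 mm² overlap (of its 396.92 mm²) is removed, clipping the outline — boundary = 24.59 mm. So its perimeter = 24.59 mm. Layer 5 is larger (27.91 vs 24.59 mm).

layer 5 (z = 1.6 mm)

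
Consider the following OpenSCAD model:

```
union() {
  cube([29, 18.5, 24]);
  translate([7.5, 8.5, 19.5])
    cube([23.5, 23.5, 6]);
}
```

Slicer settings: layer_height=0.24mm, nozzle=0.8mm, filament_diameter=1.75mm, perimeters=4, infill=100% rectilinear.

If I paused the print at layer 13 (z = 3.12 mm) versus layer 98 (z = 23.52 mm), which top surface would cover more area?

Layer 13 (z = 3.12): the cube is present — its section is the full 29×18.5 rectangle (area 536.50 mm²); the cube at (7.5, 8.5) is absent (z outside [19.5, 25.5]); Taking the union: only the 29×18.5 cube is present, so the union is just that shape — area = 536.50 mm². So its area = 536.50 mm². Layer 98 (z = 23.52): the 29×18.5 cube contributes its full rectangle (area 536.50 mm²); the 23.5×23.5 cube at (7.5, 8.5) contributes its full rectangle (area 552.25 mm²); Merging all regions: the regions partially overlap — summed areas 1088.75 mm² minus the doubly-counted overlap 215.00 mm² gives 873.75 mm² — area = 873.75 mm². So its area = 873.75 mm². Layer 98 is larger (873.75 vs 536.50 mm²).

layer 98 (z = 23.52 mm)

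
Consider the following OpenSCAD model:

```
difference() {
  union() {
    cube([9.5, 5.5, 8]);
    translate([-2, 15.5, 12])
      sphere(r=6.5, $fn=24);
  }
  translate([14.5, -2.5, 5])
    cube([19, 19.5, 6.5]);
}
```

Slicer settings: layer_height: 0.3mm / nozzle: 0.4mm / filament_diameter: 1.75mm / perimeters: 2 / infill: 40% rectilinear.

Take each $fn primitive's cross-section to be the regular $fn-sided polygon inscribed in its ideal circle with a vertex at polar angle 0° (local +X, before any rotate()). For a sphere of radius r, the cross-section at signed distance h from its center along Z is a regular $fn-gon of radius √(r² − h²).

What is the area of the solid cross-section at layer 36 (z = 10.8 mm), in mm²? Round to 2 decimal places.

At z = 10.8 mm: the cube is absent (z outside [0, 8]); the r=6.5 sphere at (-2, 15.5) contributes a regular 24-gon of circumradius √(6.5²−1.2²) = 6.388 (area = (24/2)·6.388²·sin(360°/24) = 126.75 mm²); Merging all regions: only the r=6.5 sphere at (-2, 15.5) is present, so the union is just that shape — area = 126.75 mm²; the 19×19.5 cube at (14.5, -2.5) contributes its full rectangle (area 370.50 mm²); Subtracting the remaining from the first: starting from the result so far (126.75 mm²), the 19×19.5 cube at (14.5, -2.5) misses the remaining region (no effect) — area = 126.75 mm². Overall, the cross-section is a single solid region. Net area = 126.75 mm².

126.75 mm²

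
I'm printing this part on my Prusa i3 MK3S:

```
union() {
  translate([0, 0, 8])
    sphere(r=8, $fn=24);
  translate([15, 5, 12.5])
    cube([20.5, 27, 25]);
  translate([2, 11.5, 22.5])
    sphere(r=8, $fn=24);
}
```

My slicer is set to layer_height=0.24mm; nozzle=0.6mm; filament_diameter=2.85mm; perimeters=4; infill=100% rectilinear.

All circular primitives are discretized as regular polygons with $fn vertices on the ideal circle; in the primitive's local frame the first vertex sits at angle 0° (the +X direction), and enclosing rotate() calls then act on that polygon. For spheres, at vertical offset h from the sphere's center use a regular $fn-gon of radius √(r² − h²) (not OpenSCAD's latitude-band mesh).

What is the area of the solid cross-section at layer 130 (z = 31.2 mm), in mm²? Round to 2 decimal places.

At z = 31.2 mm: the sphere does not reach this height (|z−center|=23.200 > r=8); the cube at (15, 5) (footprint 20.5×27) is included at this height (area 553.50 mm²); the sphere at (2, 11.5) is not intersected at this z (|z−center|=8.700 > r=8); Merging all regions: only the 20.5×27 cube at (15, 5) is present, so the union is just that shape — area = 553.50 mm². Overall, the cross-section is a single solid region. Net area = 553.50 mm².

553.50 mm²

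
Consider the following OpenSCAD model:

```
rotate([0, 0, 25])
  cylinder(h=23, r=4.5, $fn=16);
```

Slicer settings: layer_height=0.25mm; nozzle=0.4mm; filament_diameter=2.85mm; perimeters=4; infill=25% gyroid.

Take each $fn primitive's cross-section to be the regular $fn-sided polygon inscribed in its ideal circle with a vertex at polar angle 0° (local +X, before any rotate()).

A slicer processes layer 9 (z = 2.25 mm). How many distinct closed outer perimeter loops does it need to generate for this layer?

At z = 2.25 mm: the cylinder: section is a regular 16-gon, circumradius r=4.5; (rotated 25° about Z; rotation is an isometry so areas/perimeters/island counts are preserved). The result has 1 disconnected region.

1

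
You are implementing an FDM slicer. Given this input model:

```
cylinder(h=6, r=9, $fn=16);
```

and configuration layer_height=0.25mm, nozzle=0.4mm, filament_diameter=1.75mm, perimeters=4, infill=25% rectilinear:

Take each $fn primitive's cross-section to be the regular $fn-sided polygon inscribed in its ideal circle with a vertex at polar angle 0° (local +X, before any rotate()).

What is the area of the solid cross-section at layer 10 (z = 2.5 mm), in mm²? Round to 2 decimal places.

At z = 2.5 mm: the cylinder: section is a regular 16-gon, circumradius r=9 (area = (16/2)·9.000²·sin(360°/16) = 247.98 mm²). Overall, the cross-section is a single solid region. Net area = 247.98 mm².

247.98 mm²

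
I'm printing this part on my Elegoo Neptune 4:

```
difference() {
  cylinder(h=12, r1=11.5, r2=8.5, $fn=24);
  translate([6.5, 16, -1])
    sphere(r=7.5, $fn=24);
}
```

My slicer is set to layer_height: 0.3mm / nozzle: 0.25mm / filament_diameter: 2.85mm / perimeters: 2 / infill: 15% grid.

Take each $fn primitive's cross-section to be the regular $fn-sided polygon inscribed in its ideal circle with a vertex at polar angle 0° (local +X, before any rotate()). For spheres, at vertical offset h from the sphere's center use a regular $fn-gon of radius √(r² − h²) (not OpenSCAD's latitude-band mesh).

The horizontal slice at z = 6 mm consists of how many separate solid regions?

At z = 6 mm: the cone contributes a regular 24-gon of circumradius 10.000 (interpolated between r1=11.5 and r2=8.5 at t=0.500); the sphere at (6.5, 16): section is a regular 24-gon, circumradius = √(r²−h²) = √(7.5²−7²) = 2.693; Taking the first minus the rest: starting from the cone, the r=7.5 sphere at (6.5, 16) misses the remaining region (no effect) — 1 connected region. The result has 1 disconnected region.

1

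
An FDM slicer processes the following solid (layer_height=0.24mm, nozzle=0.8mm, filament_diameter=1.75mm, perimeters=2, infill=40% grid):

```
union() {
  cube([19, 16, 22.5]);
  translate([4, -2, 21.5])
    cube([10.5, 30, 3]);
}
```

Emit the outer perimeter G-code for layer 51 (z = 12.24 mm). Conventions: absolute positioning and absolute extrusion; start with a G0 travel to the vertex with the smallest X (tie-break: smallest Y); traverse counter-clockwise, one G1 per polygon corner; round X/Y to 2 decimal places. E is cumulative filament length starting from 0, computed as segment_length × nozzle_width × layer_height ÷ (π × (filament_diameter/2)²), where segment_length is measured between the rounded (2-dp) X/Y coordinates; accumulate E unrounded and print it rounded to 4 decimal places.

At z = 12.24 mm: the cube (footprint 19×16) is included at this height; the cube at (4, -2) is not intersected at this z (z outside [21.5, 24.5]); Merging all regions: only the 19×16 cube is present, so the union is just that shape — 1 connected region. The outline is a single polygon with 4 vertices. Extrusion per mm of travel: 0.8 × 0.24 / (π × 0.875²) = 0.079824. Accumulating E over each segment gives final E = 5.5877.

G0 X0.00 Y0.00 Z12.24
G1 X19.00 Y0.00 E1.5167
G1 X19.00 Y16.00 E2.7939
G1 X0.00 Y16.00 E4.3105
G1 X0.00 Y0.00 E5.5877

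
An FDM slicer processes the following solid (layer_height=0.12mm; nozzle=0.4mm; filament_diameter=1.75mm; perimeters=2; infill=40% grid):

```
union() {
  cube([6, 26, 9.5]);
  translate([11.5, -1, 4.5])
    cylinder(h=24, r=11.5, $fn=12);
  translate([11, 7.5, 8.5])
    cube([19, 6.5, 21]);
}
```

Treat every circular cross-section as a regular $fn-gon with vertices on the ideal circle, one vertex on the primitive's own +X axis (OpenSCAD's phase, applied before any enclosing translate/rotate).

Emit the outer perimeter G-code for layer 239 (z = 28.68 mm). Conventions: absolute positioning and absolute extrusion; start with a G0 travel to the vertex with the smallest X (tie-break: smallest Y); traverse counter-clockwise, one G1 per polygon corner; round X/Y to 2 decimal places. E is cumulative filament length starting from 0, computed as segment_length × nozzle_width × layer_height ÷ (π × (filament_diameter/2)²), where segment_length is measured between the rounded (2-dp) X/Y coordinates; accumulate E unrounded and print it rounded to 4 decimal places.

G0 X11.00 Y7.50 Z28.68
G1 X30.00 Y7.50 E0.3792
G1 X30.00 Y14.00 E0.5089
G1 X11.00 Y14.00 E0.8880
G1 X11.00 Y7.50 E1.0178

At z = 28.68 mm: the cube is not intersected at this z (z outside [0, 9.5]); the cylinder at (11.5, -1) is absent (z outside [4.5, 28.5]); the cube at (11, 7.5) (footprint 19×6.5) is included at this height; Taking the union: only the 19×6.5 cube at (11, 7.5) is present, so the union is just that shape — 1 connected region. The outline is a single polygon with 4 vertices. Extrusion per mm of travel: 0.4 × 0.12 / (π × 0.875²) = 0.019956. Accumulating E over each segment gives final E = 1.0178.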